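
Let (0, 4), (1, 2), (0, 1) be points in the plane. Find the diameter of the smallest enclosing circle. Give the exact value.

Call the three points A, B, C in the order given.
Side lengths²: AB² = 5, AC² = 9, BC² = 2.
Since AC² = 9 ≥ 5 + 2 = 7, the angle opposite AC is not acute, so the smallest enclosing circle has AC as diameter.
Centre = midpoint of AC = (0, 2.5), r² = 9/4 = 2.25.
Diameter = 2r = 2√(2.25) = 3.

3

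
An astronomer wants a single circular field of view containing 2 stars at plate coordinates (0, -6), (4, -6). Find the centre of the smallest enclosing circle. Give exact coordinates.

(2, -6)

The smallest circle enclosing two points has them as diameter endpoints.
Centre = midpoint = (2, -6); r² = |(0, -6)−(4, -6)|²/4 = 16/4 = 4.
Centre = (2, -6).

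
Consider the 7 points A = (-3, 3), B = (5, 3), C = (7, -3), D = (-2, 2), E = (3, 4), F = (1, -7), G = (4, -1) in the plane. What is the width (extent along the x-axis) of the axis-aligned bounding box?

max x = 7, min x = -3, so width = 10.

10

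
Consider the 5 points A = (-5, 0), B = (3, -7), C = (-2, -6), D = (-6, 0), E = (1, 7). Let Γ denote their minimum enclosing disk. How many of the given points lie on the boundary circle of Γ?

By Welzl's lemma the MEC is supported by two points (diametrically opposite) or three points (on a circumcircle).
The minimum enclosing circle is determined by three boundary points: B, D, E.
Their circumcentre is (1.125, -0.125) with r² = 50.78125.
The farthest remaining point C is at distance² 44.28125 ≤ 50.78125.
The points at distance exactly r from the centre are B, D, E — 3 points.

3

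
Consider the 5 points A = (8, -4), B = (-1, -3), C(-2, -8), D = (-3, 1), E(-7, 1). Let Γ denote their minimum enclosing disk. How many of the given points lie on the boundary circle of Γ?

By Welzl's lemma the MEC is supported by two points (diametrically opposite) or three points (on a circumcircle).
The farthest pair is A–E with squared distance 250. The circle on this segment as diameter has centre (0.5, -1.5) and r² = 250/4 = 62.5.
Check B: distance² to centre = 4.5 ≤ 62.5, so it lies inside.
All remaining points lie in this disk, and no smaller disk contains both endpoints, so this is the minimum enclosing circle.
The points at distance exactly r from the centre are A, E — 2 points.

2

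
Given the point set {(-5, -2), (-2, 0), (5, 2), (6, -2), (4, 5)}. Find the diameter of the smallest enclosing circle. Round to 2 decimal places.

By Welzl's lemma the MEC is supported by two points (diametrically opposite) or three points (on a circumcircle).
The minimum enclosing circle is determined by three boundary points: (-5, -2), (6, -2), (4, 5).
Their circumcentre is (0.5, 3/14) with r² = 3445/98.
The farthest remaining point (5, 2) is at distance² 2297/98 ≤ 3445/98.
Diameter = 2r = 2√(3445/98) ≈ 11.86.

11.86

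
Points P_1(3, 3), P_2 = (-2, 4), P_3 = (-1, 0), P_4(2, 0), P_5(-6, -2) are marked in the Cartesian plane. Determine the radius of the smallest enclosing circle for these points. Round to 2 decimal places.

5.15

By Welzl's lemma the MEC is supported by two points (diametrically opposite) or three points (on a circumcircle).
The farthest pair is P_1–P_5 with squared distance 106. The circle on this segment as diameter has centre (-1.5, 0.5) and r² = 106/4 = 26.5.
Check P_2: distance² to centre = 12.5 ≤ 26.5, so it lies inside.
All remaining points lie in this disk, and no smaller disk contains both endpoints, so this is the minimum enclosing circle.
r = √(26.5) ≈ 5.15.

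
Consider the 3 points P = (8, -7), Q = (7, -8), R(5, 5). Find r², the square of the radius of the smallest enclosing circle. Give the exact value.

Side lengths²: PQ² = 2, PR² = 153, QR² = 173.
Since QR² = 173 ≥ 153 + 2 = 155, the angle opposite QR is not acute, so the smallest enclosing circle has QR as diameter.
Centre = midpoint of QR = (6, -1.5), r² = 173/4 = 43.25.

43.25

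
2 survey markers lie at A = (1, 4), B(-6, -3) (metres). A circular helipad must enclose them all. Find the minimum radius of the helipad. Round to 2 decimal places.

4.95

The smallest circle enclosing two points has them as diameter endpoints.
Centre = midpoint = (-2.5, 0.5); r² = |AB|²/4 = 98/4 = 24.5.
r = √(24.5) ≈ 4.95.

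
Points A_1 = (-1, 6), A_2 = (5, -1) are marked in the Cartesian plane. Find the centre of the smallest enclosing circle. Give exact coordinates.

The smallest circle enclosing two points has them as diameter endpoints.
Centre = midpoint = (2, 2.5); r² = |A_1A_2|²/4 = 85/4 = 21.25.
Centre = (2, 2.5).

(2, 2.5)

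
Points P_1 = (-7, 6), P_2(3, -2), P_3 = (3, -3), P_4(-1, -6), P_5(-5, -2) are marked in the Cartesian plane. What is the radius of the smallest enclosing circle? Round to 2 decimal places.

By Welzl's lemma the MEC is supported by two points (diametrically opposite) or three points (on a circumcircle).
The minimum enclosing circle is determined by three boundary points: P_1, P_3, P_4.
Their circumcentre is (-31/11, 13/22) with r² = 22625/484.
The farthest remaining point P_2 is at distance² 19633/484 ≤ 22625/484.
r = √(22625/484) ≈ 6.84.

6.84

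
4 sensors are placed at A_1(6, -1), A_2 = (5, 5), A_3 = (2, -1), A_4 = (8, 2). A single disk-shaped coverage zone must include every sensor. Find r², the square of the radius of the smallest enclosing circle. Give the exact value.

The minimum enclosing circle is determined by three boundary points: A_2, A_3, A_4.
Their circumcentre is (4.5, 1.5) with r² = 12.5.
The farthest remaining point A_1 is at distance² 8.5 ≤ 12.5.

12.5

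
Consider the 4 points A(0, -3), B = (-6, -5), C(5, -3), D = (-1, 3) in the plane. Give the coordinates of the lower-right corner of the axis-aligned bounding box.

(5, -5)

x-range [-6, 5], y-range [-5, 3].
The lower-right corner is (5, -5).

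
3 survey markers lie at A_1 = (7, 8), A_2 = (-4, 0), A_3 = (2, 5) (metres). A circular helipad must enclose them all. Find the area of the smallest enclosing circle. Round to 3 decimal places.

Side lengths²: A_1A_2² = 185, A_1A_3² = 34, A_2A_3² = 61.
Since A_1A_2² = 185 ≥ 61 + 34 = 95, the angle opposite A_1A_2 is not acute, so the smallest enclosing circle has A_1A_2 as diameter.
Centre = midpoint of A_1A_2 = (1.5, 4), r² = 185/4 = 46.25.
Area = π·r² = π·46.25 ≈ 145.299.

145.299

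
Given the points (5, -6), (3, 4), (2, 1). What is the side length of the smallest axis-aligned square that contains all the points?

10

The bounding box has width 3 and height 10.
An axis-aligned square enclosing the set must have side ≥ max(width, height).
So the minimum side is max(3, 10) = 10.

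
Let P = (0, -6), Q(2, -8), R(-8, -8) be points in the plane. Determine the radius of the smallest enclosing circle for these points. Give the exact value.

Side lengths²: PQ² = 8, PR² = 68, QR² = 100.
Since QR² = 100 ≥ 68 + 8 = 76, the angle opposite QR is not acute, so the smallest enclosing circle has QR as diameter.
Centre = midpoint of QR = (-3, -8), r² = 100/4 = 25.
r = √25 = 5.

5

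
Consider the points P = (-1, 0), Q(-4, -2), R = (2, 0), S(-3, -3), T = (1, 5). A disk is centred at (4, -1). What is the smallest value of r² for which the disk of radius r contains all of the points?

65

The required radius is the distance from (4, -1) to the farthest point.
Squared distances: 26, 65, 5, 53, 45.
Maximum is 65, attained at Q.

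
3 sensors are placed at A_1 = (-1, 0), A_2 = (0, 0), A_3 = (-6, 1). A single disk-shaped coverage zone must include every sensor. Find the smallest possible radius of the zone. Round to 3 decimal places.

3.041

Side lengths²: A_1A_2² = 1, A_1A_3² = 26, A_2A_3² = 37.
Since A_2A_3² = 37 ≥ 26 + 1 = 27, the angle opposite A_2A_3 is not acute, so the smallest enclosing circle has A_2A_3 as diameter.
Centre = midpoint of A_2A_3 = (-3, 0.5), r² = 37/4 = 9.25.
r = √(9.25) ≈ 3.041.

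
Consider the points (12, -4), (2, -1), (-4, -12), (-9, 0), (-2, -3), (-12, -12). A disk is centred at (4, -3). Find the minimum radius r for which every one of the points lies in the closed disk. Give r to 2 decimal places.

The required radius is the distance from (4, -3) to the farthest point.
Squared distances: 65, 8, 145, 178, 36, 337.
Maximum is 337, attained at (-12, -12).
r = √337 ≈ 18.36.

18.36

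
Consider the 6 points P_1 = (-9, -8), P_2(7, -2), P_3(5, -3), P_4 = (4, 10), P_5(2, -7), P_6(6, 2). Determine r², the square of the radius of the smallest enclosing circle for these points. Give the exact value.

123.25

By Welzl's lemma the MEC is supported by two points (diametrically opposite) or three points (on a circumcircle).
The farthest pair is P_1–P_4 with squared distance 493. The circle on this segment as diameter has centre (-2.5, 1) and r² = 493/4 = 123.25.
Check P_2: distance² to centre = 99.25 ≤ 123.25, so it lies inside.
All remaining points lie in this disk, and no smaller disk contains both endpoints, so this is the minimum enclosing circle.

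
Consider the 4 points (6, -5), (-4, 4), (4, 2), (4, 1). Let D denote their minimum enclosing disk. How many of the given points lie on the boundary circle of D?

2

By Welzl's lemma the MEC is supported by two points (diametrically opposite) or three points (on a circumcircle).
The farthest pair is (6, -5)–(-4, 4) with squared distance 181. The circle on this segment as diameter has centre (1, -0.5) and r² = 181/4 = 45.25.
Check (4, 2): distance² to centre = 15.25 ≤ 45.25, so it lies inside.
All remaining points lie in this disk, and no smaller disk contains both endpoints, so this is the minimum enclosing circle.
The points at distance exactly r from the centre are (6, -5), (-4, 4) — 2 points.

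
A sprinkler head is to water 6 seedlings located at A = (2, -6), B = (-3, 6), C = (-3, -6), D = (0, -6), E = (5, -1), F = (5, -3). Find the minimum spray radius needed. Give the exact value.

6.5

By Welzl's lemma the MEC is supported by two points (diametrically opposite) or three points (on a circumcircle).
The farthest pair is A–B with squared distance 169. The circle on this segment as diameter has centre (-0.5, 0) and r² = 169/4 = 42.25.
Check C: distance² to centre = 42.25 ≤ 42.25, so it lies inside.
All remaining points lie in this disk, and no smaller disk contains both endpoints, so this is the minimum enclosing circle.
r = √(42.25) = 6.5.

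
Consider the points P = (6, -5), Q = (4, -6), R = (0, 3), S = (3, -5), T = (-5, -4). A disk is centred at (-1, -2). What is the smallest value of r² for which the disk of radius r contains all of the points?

The required radius is the distance from (-1, -2) to the farthest point.
Squared distances: 58, 41, 26, 25, 20.
Maximum is 58, attained at P.

58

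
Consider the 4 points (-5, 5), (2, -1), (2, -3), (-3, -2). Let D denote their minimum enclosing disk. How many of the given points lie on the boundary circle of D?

2

The farthest pair is (-5, 5)–(2, -3) with squared distance 113. The circle on this segment as diameter has centre (-1.5, 1) and r² = 113/4 = 28.25.
Check (2, -1): distance² to centre = 16.25 ≤ 28.25, so it lies inside.
All remaining points lie in this disk, and no smaller disk contains both endpoints, so this is the minimum enclosing circle.
The points at distance exactly r from the centre are (-5, 5), (2, -3) — 2 points.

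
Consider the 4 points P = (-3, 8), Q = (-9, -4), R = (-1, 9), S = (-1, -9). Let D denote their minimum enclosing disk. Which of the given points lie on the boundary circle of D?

R, S

By Welzl's lemma the MEC is supported by two points (diametrically opposite) or three points (on a circumcircle).
The farthest pair is R–S with squared distance 324. The circle on this segment as diameter has centre (-1, 0) and r² = 324/4 = 81.
Check P: distance² to centre = 68 ≤ 81, so it lies inside.
All remaining points lie in this disk, and no smaller disk contains both endpoints, so this is the minimum enclosing circle.
The points at distance exactly r from the centre are R, S — 2 points.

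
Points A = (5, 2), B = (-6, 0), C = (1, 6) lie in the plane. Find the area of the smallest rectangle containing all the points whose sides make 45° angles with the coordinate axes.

In coordinates u = x + y, v = x − y the rectangle is axis-aligned; the map (x,y)→(u,v) scales areas by 2.
u-values: 7, -6, 7; range = 7 − (-6) = 13.
v-values: 3, -6, -5; range = 3 − (-6) = 9.
Area = (13 × 9) / 2 = 58.5.

58.5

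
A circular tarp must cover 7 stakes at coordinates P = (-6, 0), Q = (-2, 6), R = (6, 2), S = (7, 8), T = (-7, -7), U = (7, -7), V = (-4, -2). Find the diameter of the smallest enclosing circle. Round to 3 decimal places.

By Welzl's lemma the MEC is supported by two points (diametrically opposite) or three points (on a circumcircle).
The farthest pair is S–T with squared distance 421. The circle on this segment as diameter has centre (0, 0.5) and r² = 421/4 = 105.25.
Check P: distance² to centre = 36.25 ≤ 105.25, so it lies inside.
All remaining points lie in this disk, and no smaller disk contains both endpoints, so this is the minimum enclosing circle.
Diameter = 2r = 2√(105.25) ≈ 20.518.

20.518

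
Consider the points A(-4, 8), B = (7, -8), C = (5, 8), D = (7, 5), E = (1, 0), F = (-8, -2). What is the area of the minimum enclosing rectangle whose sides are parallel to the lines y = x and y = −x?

310.5

In coordinates u = x + y, v = x − y the rectangle is axis-aligned; the map (x,y)→(u,v) scales areas by 2.
u-values: 4, -1, 13, 12, 1, -10; range = 13 − (-10) = 23.
v-values: -12, 15, -3, 2, 1, -6; range = 15 − (-12) = 27.
Area = (23 × 27) / 2 = 310.5.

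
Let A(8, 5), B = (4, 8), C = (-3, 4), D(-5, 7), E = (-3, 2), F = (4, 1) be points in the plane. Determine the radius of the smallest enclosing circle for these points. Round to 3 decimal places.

A smallest enclosing disk is always determined by at most three of the input points on its boundary.
The farthest pair is A–D with squared distance 173. The circle on this segment as diameter has centre (1.5, 6) and r² = 173/4 = 43.25.
Check B: distance² to centre = 10.25 ≤ 43.25, so it lies inside.
All remaining points lie in this disk, and no smaller disk contains both endpoints, so this is the minimum enclosing circle.
r = √(43.25) ≈ 6.576.

6.576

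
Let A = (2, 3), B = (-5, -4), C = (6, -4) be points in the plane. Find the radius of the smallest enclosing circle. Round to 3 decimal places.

5.701

Side lengths²: AB² = 98, AC² = 65, BC² = 121.
Since BC² = 121 < 98 + 65 = 163, the triangle is acute, so the smallest enclosing circle is the circumcircle.
Circumcentre = (0.5, -2.5), r² = 32.5.
r = √(32.5) ≈ 5.701.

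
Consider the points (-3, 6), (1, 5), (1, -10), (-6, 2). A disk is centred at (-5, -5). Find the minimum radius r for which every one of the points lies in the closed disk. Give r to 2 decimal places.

11.66

The required radius is the distance from (-5, -5) to the farthest point.
Squared distances: 125, 136, 61, 50.
Maximum is 136, attained at (1, 5).
r = √136 ≈ 11.66.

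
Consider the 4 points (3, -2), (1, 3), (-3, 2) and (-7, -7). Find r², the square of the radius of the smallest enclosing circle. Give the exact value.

41

A smallest enclosing disk is always determined by at most three of the input points on its boundary.
The farthest pair is (1, 3)–(-7, -7) with squared distance 164. The circle on this segment as diameter has centre (-3, -2) and r² = 164/4 = 41.
Check (3, -2): distance² to centre = 36 ≤ 41, so it lies inside.
All remaining points lie in this disk, and no smaller disk contains both endpoints, so this is the minimum enclosing circle.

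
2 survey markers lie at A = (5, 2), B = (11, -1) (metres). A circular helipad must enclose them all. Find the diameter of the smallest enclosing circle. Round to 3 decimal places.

6.708

The smallest circle enclosing two points has them as diameter endpoints.
Centre = midpoint = (8, 0.5); r² = |AB|²/4 = 45/4 = 11.25.
Diameter = 2r = 2√(11.25) ≈ 6.708.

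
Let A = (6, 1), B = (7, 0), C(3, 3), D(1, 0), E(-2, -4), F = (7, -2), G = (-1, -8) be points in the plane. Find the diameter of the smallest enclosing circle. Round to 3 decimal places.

11.824

The minimum enclosing circle is determined by three boundary points: B, C, G.
Their circumcentre is (25/14, -39/14) with r² = 3425/98.
The farthest remaining point A is at distance² 3145/98 ≤ 3425/98.
Diameter = 2r = 2√(3425/98) ≈ 11.824.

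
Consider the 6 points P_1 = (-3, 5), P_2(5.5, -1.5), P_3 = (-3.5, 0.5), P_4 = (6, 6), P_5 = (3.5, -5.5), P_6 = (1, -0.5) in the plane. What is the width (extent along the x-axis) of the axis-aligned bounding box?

9.5

max x = 6, min x = -3.5, so width = 9.5.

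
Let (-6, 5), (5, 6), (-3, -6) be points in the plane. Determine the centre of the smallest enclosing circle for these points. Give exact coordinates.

Call the three points A, B, C in the order given.
Side lengths²: AB² = 122, AC² = 130, BC² = 208.
Since BC² = 208 < 130 + 122 = 252, the triangle is acute, so the smallest enclosing circle is the circumcircle.
Circumcentre = (-2/31, 22/31), r² = 51545/961.
Centre = (-2/31, 22/31).

(-2/31, 22/31)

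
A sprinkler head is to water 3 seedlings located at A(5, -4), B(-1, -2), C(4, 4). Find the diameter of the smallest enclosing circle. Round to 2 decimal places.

8.66

Side lengths²: AB² = 40, AC² = 65, BC² = 61.
Since AC² = 65 < 61 + 40 = 101, the triangle is acute, so the smallest enclosing circle is the circumcircle.
Circumcentre = (135/46, -9/46), r² = 19825/1058.
Diameter = 2r = 2√(19825/1058) ≈ 8.66.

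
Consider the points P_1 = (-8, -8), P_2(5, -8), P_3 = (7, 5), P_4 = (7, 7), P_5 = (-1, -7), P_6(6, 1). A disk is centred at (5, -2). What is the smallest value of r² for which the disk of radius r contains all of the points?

205

The required radius is the distance from (5, -2) to the farthest point.
Squared distances: 205, 36, 53, 85, 61, 10.
Maximum is 205, attained at P_1.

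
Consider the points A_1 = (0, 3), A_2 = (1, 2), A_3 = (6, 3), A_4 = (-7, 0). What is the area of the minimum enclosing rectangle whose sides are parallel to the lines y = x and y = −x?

80

In coordinates u = x + y, v = x − y the rectangle is axis-aligned; the map (x,y)→(u,v) scales areas by 2.
u-values: 3, 3, 9, -7; range = 9 − (-7) = 16.
v-values: -3, -1, 3, -7; range = 3 − (-7) = 10.
Area = (16 × 10) / 2 = 80.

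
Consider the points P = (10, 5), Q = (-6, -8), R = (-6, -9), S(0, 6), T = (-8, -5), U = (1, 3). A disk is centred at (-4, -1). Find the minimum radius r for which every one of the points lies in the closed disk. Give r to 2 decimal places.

15.23

The required radius is the distance from (-4, -1) to the farthest point.
Squared distances: 232, 53, 68, 65, 32, 41.
Maximum is 232, attained at P.
r = √232 ≈ 15.23.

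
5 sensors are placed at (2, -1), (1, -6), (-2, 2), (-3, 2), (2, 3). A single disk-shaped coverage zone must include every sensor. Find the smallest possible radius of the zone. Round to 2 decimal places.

The minimum enclosing circle is determined by three boundary points: (1, -6), (-3, 2), (2, 3).
Their circumcentre is (3/11, -15/11) with r² = 2665/121.
The farthest remaining point (-2, 2) is at distance² 1994/121 ≤ 2665/121.
r = √(2665/121) ≈ 4.69.

4.69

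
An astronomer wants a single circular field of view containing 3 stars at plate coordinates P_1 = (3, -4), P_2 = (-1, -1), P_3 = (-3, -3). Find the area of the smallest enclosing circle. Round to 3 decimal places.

Side lengths²: P_1P_2² = 25, P_1P_3² = 37, P_2P_3² = 8.
Since P_1P_3² = 37 ≥ 25 + 8 = 33, the angle opposite P_1P_3 is not acute, so the smallest enclosing circle has P_1P_3 as diameter.
Centre = midpoint of P_1P_3 = (0, -3.5), r² = 37/4 = 9.25.
Area = π·r² = π·9.25 ≈ 29.060.

29.060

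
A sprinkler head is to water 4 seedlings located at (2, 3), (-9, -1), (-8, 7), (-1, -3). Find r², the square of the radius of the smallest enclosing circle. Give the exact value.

A smallest enclosing disk is always determined by at most three of the input points on its boundary.
The minimum enclosing circle is determined by three boundary points: (2, 3), (-8, 7), (-1, -3).
Their circumcentre is (-49/12, 55/24) with r² = 21605/576.
The farthest remaining point (-9, -1) is at distance² 20165/576 ≤ 21605/576.

21605/576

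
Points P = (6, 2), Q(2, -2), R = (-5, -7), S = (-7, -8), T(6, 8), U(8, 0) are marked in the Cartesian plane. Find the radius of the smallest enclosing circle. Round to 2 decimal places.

10.31

The minimum enclosing circle of a finite set is fixed by two of the points (as a diameter) or three (as a circumcircle).
The farthest pair is S–T with squared distance 425. The circle on this segment as diameter has centre (-0.5, 0) and r² = 425/4 = 106.25.
Check P: distance² to centre = 46.25 ≤ 106.25, so it lies inside.
All remaining points lie in this disk, and no smaller disk contains both endpoints, so this is the minimum enclosing circle.
r = √(106.25) ≈ 10.31.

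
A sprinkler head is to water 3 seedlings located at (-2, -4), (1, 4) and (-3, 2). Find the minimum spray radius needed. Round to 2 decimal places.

4.27

Call the three points A, B, C in the order given.
Side lengths²: AB² = 73, AC² = 37, BC² = 20.
Since AB² = 73 ≥ 37 + 20 = 57, the angle opposite AB is not acute, so the smallest enclosing circle has AB as diameter.
Centre = midpoint of AB = (-0.5, 0), r² = 73/4 = 18.25.
r = √(18.25) ≈ 4.27.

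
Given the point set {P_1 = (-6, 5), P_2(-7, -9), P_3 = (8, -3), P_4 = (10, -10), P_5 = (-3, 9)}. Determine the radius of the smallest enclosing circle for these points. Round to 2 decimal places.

11.66

By Welzl's lemma the MEC is supported by two points (diametrically opposite) or three points (on a circumcircle).
The minimum enclosing circle is determined by three boundary points: P_2, P_4, P_5.
Their circumcentre is (61/31, -48/31) with r² = 130645/961.
The farthest remaining point P_1 is at distance² 102218/961 ≤ 130645/961.
r = √(130645/961) ≈ 11.66.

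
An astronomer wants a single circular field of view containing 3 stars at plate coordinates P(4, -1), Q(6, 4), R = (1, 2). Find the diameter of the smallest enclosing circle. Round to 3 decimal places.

5.859

Side lengths²: PQ² = 29, PR² = 18, QR² = 29.
Since QR² = 29 < 29 + 18 = 47, the triangle is acute, so the smallest enclosing circle is the circumcircle.
Circumcentre = (55/14, 27/14), r² = 841/98.
Diameter = 2r = 2√(841/98) ≈ 5.859.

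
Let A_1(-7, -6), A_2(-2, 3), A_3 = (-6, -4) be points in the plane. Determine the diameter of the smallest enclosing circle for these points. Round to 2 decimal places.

Side lengths²: A_1A_2² = 106, A_1A_3² = 5, A_2A_3² = 65.
Since A_1A_2² = 106 ≥ 65 + 5 = 70, the angle opposite A_1A_2 is not acute, so the smallest enclosing circle has A_1A_2 as diameter.
Centre = midpoint of A_1A_2 = (-4.5, -1.5), r² = 106/4 = 26.5.
Diameter = 2r = 2√(26.5) ≈ 10.30.

10.30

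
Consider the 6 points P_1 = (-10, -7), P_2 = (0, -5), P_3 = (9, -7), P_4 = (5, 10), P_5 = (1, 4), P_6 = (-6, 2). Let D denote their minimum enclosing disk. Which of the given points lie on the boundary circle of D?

P_1, P_3, P_4

By Welzl's lemma the MEC is supported by two points (diametrically opposite) or three points (on a circumcircle).
The minimum enclosing circle is determined by three boundary points: P_1, P_3, P_4.
Their circumcentre is (-0.5, -9/34) with r² = 78385/578.
The farthest remaining point P_6 is at distance² 20449/578 ≤ 78385/578.
The points at distance exactly r from the centre are P_1, P_3, P_4 — 3 points.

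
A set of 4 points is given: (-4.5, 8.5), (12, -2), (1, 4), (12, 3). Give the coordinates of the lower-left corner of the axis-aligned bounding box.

(-4.5, -2)

x-range [-4.5, 12], y-range [-2, 8.5].
The lower-left corner is (-4.5, -2).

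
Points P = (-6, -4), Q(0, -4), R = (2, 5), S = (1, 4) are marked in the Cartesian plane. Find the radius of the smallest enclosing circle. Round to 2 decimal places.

6.02

By Welzl's lemma the MEC is supported by two points (diametrically opposite) or three points (on a circumcircle).
The farthest pair is P–R with squared distance 145. The circle on this segment as diameter has centre (-2, 0.5) and r² = 145/4 = 36.25.
Check Q: distance² to centre = 24.25 ≤ 36.25, so it lies inside.
All remaining points lie in this disk, and no smaller disk contains both endpoints, so this is the minimum enclosing circle.
r = √(36.25) ≈ 6.02.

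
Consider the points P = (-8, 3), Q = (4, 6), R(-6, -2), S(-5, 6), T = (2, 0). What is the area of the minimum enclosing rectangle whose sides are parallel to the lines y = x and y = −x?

In coordinates u = x + y, v = x − y the rectangle is axis-aligned; the map (x,y)→(u,v) scales areas by 2.
u-values: -5, 10, -8, 1, 2; range = 10 − (-8) = 18.
v-values: -11, -2, -4, -11, 2; range = 2 − (-11) = 13.
Area = (18 × 13) / 2 = 117.

117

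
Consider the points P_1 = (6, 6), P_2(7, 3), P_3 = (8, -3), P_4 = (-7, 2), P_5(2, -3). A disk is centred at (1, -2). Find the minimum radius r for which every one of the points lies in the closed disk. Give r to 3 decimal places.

9.434

The required radius is the distance from (1, -2) to the farthest point.
Squared distances: 89, 61, 50, 80, 2.
Maximum is 89, attained at P_1.
r = √89 ≈ 9.434.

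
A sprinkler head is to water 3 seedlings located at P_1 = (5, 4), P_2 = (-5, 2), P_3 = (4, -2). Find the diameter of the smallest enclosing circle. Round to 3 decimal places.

Side lengths²: P_1P_2² = 104, P_1P_3² = 37, P_2P_3² = 97.
Since P_1P_2² = 104 < 97 + 37 = 134, the triangle is acute, so the smallest enclosing circle is the circumcircle.
Circumcentre = (15/58, 99/58), r² = 46657/1682.
Diameter = 2r = 2√(46657/1682) ≈ 10.534.

10.534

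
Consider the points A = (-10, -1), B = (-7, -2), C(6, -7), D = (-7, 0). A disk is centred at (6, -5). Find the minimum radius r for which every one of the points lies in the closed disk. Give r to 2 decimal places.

16.49

The required radius is the distance from (6, -5) to the farthest point.
Squared distances: 272, 178, 4, 194.
Maximum is 272, attained at A.
r = √272 ≈ 16.49.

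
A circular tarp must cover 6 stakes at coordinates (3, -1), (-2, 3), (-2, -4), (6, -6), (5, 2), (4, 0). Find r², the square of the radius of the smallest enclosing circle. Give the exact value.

36.25

The farthest pair is (-2, 3)–(6, -6) with squared distance 145. The circle on this segment as diameter has centre (2, -1.5) and r² = 145/4 = 36.25.
Check (3, -1): distance² to centre = 1.25 ≤ 36.25, so it lies inside.
All remaining points lie in this disk, and no smaller disk contains both endpoints, so this is the minimum enclosing circle.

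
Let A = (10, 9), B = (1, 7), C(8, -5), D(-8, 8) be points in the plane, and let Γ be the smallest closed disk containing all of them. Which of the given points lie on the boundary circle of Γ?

By Welzl's lemma the MEC is supported by two points (diametrically opposite) or three points (on a circumcircle).
The minimum enclosing circle is determined by three boundary points: A, C, D.
Their circumcentre is (1.3, 3.1) with r² = 110.5.
The farthest remaining point B is at distance² 15.3 ≤ 110.5.
The points at distance exactly r from the centre are A, C, D — 3 points.

A, C, D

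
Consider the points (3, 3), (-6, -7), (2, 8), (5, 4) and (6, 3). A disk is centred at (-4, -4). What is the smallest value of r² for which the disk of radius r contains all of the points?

The required radius is the distance from (-4, -4) to the farthest point.
Squared distances: 98, 13, 180, 145, 149.
Maximum is 180, attained at (2, 8).

180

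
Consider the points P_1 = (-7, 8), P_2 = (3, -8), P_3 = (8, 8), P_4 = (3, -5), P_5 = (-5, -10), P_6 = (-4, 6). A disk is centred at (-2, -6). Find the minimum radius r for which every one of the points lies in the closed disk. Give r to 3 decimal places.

17.205

The required radius is the distance from (-2, -6) to the farthest point.
Squared distances: 221, 29, 296, 26, 25, 148.
Maximum is 296, attained at P_3.
r = √296 ≈ 17.205.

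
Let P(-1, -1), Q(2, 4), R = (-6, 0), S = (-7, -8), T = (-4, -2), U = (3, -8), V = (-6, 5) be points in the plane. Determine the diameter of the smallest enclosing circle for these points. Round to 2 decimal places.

15.86

A smallest enclosing disk is always determined by at most three of the input points on its boundary.
The minimum enclosing circle is determined by three boundary points: S, U, V.
Their circumcentre is (-2, -24/13) with r² = 10625/169.
The farthest remaining point Q is at distance² 8480/169 ≤ 10625/169.
Diameter = 2r = 2√(10625/169) ≈ 15.86.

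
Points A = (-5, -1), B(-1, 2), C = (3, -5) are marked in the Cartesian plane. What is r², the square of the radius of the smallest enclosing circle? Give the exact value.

Side lengths²: AB² = 25, AC² = 80, BC² = 65.
Since AC² = 80 < 65 + 25 = 90, the triangle is acute, so the smallest enclosing circle is the circumcircle.
Circumcentre = (-0.75, -2.5), r² = 20.3125.

20.3125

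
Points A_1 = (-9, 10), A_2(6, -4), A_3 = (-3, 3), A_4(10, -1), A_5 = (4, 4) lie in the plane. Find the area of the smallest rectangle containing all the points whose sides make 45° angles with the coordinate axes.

In coordinates u = x + y, v = x − y the rectangle is axis-aligned; the map (x,y)→(u,v) scales areas by 2.
u-values: 1, 2, 0, 9, 8; range = 9 − 0 = 9.
v-values: -19, 10, -6, 11, 0; range = 11 − (-19) = 30.
Area = (9 × 30) / 2 = 135.

135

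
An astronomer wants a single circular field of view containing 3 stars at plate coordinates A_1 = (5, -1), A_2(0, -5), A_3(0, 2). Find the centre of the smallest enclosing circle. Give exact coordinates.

(1.3, -1.5)

Side lengths²: A_1A_2² = 41, A_1A_3² = 34, A_2A_3² = 49.
Since A_2A_3² = 49 < 41 + 34 = 75, the triangle is acute, so the smallest enclosing circle is the circumcircle.
Circumcentre = (1.3, -1.5), r² = 13.94.
Centre = (1.3, -1.5).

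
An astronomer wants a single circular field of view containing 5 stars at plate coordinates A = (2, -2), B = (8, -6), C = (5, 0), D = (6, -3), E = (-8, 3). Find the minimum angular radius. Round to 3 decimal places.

9.179

The minimum enclosing circle of a finite set is fixed by two of the points (as a diameter) or three (as a circumcircle).
The farthest pair is B–E with squared distance 337. The circle on this segment as diameter has centre (0, -1.5) and r² = 337/4 = 84.25.
Check A: distance² to centre = 4.25 ≤ 84.25, so it lies inside.
All remaining points lie in this disk, and no smaller disk contains both endpoints, so this is the minimum enclosing circle.
r = √(84.25) ≈ 9.179.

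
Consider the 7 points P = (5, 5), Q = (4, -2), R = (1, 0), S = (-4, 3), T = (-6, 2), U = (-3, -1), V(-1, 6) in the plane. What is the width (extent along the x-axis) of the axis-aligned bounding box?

11

max x = 5, min x = -6, so width = 11.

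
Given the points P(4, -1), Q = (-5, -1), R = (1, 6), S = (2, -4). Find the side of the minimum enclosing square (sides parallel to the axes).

The bounding box has width 9 and height 10.
An axis-aligned square enclosing the set must have side ≥ max(width, height).
So the minimum side is max(9, 10) = 10.

10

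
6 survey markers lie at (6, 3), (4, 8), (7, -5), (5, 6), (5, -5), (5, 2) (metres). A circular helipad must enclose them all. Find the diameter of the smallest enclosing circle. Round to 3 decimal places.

The minimum enclosing circle of a finite set is fixed by two of the points (as a diameter) or three (as a circumcircle).
The farthest pair is (4, 8)–(7, -5) with squared distance 178. The circle on this segment as diameter has centre (5.5, 1.5) and r² = 178/4 = 44.5.
Check (6, 3): distance² to centre = 2.5 ≤ 44.5, so it lies inside.
All remaining points lie in this disk, and no smaller disk contains both endpoints, so this is the minimum enclosing circle.
Diameter = 2r = 2√(44.5) ≈ 13.342.

13.342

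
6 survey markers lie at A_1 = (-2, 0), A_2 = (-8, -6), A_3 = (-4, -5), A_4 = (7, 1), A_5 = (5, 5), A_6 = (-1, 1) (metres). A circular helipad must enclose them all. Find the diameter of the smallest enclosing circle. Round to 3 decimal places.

By Welzl's lemma the MEC is supported by two points (diametrically opposite) or three points (on a circumcircle).
The minimum enclosing circle is determined by three boundary points: A_2, A_4, A_5.
Their circumcentre is (-50/37, -25/37) with r² = 99325/1369.
The farthest remaining point A_3 is at distance² 35204/1369 ≤ 99325/1369.
Diameter = 2r = 2√(99325/1369) ≈ 17.036.

17.036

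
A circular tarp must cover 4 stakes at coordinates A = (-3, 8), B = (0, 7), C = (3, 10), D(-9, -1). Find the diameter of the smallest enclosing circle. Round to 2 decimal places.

16.28

The minimum enclosing circle of a finite set is fixed by two of the points (as a diameter) or three (as a circumcircle).
The farthest pair is C–D with squared distance 265. The circle on this segment as diameter has centre (-3, 4.5) and r² = 265/4 = 66.25.
Check A: distance² to centre = 12.25 ≤ 66.25, so it lies inside.
All remaining points lie in this disk, and no smaller disk contains both endpoints, so this is the minimum enclosing circle.
Diameter = 2r = 2√(66.25) ≈ 16.28.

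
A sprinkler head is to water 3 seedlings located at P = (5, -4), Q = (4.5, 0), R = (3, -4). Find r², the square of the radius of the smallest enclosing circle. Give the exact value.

4.6337890625

Side lengths²: PQ² = 16.25, PR² = 4, QR² = 18.25.
Since QR² = 18.25 < 16.25 + 4 = 20.25, the triangle is acute, so the smallest enclosing circle is the circumcircle.
Circumcentre = (4, -2.09375), r² = 4.6337890625.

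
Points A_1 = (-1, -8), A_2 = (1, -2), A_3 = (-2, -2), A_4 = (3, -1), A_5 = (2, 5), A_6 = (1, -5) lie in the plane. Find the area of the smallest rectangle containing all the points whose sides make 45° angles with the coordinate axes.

In coordinates u = x + y, v = x − y the rectangle is axis-aligned; the map (x,y)→(u,v) scales areas by 2.
u-values: -9, -1, -4, 2, 7, -4; range = 7 − (-9) = 16.
v-values: 7, 3, 0, 4, -3, 6; range = 7 − (-3) = 10.
Area = (16 × 10) / 2 = 80.

80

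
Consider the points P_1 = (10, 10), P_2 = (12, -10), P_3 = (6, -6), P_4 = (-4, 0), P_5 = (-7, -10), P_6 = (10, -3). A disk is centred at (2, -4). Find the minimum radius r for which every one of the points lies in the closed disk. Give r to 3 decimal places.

The required radius is the distance from (2, -4) to the farthest point.
Squared distances: 260, 136, 20, 52, 117, 65.
Maximum is 260, attained at P_1.
r = √260 ≈ 16.125.

16.125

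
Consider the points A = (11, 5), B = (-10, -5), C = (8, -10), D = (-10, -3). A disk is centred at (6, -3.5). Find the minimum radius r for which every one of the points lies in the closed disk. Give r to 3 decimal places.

16.070

The required radius is the distance from (6, -3.5) to the farthest point.
Squared distances: 97.25, 258.25, 46.25, 256.25.
Maximum is 258.25, attained at B.
r = √(258.25) ≈ 16.070.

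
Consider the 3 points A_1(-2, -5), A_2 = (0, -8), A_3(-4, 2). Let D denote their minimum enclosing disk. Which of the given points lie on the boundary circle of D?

A_2, A_3

Side lengths²: A_1A_2² = 13, A_1A_3² = 53, A_2A_3² = 116.
Since A_2A_3² = 116 ≥ 53 + 13 = 66, the angle opposite A_2A_3 is not acute, so the smallest enclosing circle has A_2A_3 as diameter.
Centre = midpoint of A_2A_3 = (-2, -3), r² = 116/4 = 29.
The points at distance exactly r from the centre are A_2, A_3 — 2 points.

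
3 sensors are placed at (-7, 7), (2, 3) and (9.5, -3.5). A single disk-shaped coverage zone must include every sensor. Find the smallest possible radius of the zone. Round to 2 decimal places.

9.78

Call the three points A, B, C in the order given.
Side lengths²: AB² = 97, AC² = 382.5, BC² = 98.5.
Since AC² = 382.5 ≥ 98.5 + 97 = 195.5, the angle opposite AC is not acute, so the smallest enclosing circle has AC as diameter.
Centre = midpoint of AC = (1.25, 1.75), r² = 382.5/4 = 95.625.
r = √(95.625) ≈ 9.78.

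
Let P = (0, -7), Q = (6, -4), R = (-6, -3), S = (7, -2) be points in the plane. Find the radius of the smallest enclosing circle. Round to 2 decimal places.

The minimum enclosing circle of a finite set is fixed by two of the points (as a diameter) or three (as a circumcircle).
The farthest pair is R–S with squared distance 170. The circle on this segment as diameter has centre (0.5, -2.5) and r² = 170/4 = 42.5.
Check P: distance² to centre = 20.5 ≤ 42.5, so it lies inside.
All remaining points lie in this disk, and no smaller disk contains both endpoints, so this is the minimum enclosing circle.
r = √(42.5) ≈ 6.52.

6.52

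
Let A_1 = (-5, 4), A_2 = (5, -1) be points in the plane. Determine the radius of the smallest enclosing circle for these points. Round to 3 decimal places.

The smallest circle enclosing two points has them as diameter endpoints.
Centre = midpoint = (0, 1.5); r² = |A_1A_2|²/4 = 125/4 = 31.25.
r = √(31.25) ≈ 5.590.

5.590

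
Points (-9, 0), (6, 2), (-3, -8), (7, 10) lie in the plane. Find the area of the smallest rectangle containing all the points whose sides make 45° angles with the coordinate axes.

In coordinates u = x + y, v = x − y the rectangle is axis-aligned; the map (x,y)→(u,v) scales areas by 2.
u-values: -9, 8, -11, 17; range = 17 − (-11) = 28.
v-values: -9, 4, 5, -3; range = 5 − (-9) = 14.
Area = (28 × 14) / 2 = 196.

196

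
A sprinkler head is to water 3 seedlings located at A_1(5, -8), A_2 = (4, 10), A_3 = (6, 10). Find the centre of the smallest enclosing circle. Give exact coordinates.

Side lengths²: A_1A_2² = 325, A_1A_3² = 325, A_2A_3² = 4.
Since A_1A_3² = 325 < 325 + 4 = 329, the triangle is acute, so the smallest enclosing circle is the circumcircle.
Circumcentre = (5, 37/36), r² = 105625/1296.
Centre = (5, 37/36).

(5, 37/36)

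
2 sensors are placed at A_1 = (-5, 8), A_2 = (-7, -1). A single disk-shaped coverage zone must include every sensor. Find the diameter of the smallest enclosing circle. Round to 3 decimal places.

9.220

The smallest circle enclosing two points has them as diameter endpoints.
Centre = midpoint = (-6, 3.5); r² = |A_1A_2|²/4 = 85/4 = 21.25.
Diameter = 2r = 2√(21.25) ≈ 9.220.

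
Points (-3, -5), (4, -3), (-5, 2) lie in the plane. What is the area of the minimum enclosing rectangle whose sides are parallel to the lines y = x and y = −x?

In coordinates u = x + y, v = x − y the rectangle is axis-aligned; the map (x,y)→(u,v) scales areas by 2.
u-values: -8, 1, -3; range = 1 − (-8) = 9.
v-values: 2, 7, -7; range = 7 − (-7) = 14.
Area = (9 × 14) / 2 = 63.

63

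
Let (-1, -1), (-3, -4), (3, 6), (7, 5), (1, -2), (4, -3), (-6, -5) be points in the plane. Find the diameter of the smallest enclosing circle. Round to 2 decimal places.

16.40

The farthest pair is (7, 5)–(-6, -5) with squared distance 269. The circle on this segment as diameter has centre (0.5, 0) and r² = 269/4 = 67.25.
Check (-1, -1): distance² to centre = 3.25 ≤ 67.25, so it lies inside.
All remaining points lie in this disk, and no smaller disk contains both endpoints, so this is the minimum enclosing circle.
Diameter = 2r = 2√(67.25) ≈ 16.40.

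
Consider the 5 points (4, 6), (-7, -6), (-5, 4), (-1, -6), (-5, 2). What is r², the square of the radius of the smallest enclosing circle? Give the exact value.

By Welzl's lemma the MEC is supported by two points (diametrically opposite) or three points (on a circumcircle).
The farthest pair is (4, 6)–(-7, -6) with squared distance 265. The circle on this segment as diameter has centre (-1.5, 0) and r² = 265/4 = 66.25.
Check (-5, 4): distance² to centre = 28.25 ≤ 66.25, so it lies inside.
All remaining points lie in this disk, and no smaller disk contains both endpoints, so this is the minimum enclosing circle.

66.25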